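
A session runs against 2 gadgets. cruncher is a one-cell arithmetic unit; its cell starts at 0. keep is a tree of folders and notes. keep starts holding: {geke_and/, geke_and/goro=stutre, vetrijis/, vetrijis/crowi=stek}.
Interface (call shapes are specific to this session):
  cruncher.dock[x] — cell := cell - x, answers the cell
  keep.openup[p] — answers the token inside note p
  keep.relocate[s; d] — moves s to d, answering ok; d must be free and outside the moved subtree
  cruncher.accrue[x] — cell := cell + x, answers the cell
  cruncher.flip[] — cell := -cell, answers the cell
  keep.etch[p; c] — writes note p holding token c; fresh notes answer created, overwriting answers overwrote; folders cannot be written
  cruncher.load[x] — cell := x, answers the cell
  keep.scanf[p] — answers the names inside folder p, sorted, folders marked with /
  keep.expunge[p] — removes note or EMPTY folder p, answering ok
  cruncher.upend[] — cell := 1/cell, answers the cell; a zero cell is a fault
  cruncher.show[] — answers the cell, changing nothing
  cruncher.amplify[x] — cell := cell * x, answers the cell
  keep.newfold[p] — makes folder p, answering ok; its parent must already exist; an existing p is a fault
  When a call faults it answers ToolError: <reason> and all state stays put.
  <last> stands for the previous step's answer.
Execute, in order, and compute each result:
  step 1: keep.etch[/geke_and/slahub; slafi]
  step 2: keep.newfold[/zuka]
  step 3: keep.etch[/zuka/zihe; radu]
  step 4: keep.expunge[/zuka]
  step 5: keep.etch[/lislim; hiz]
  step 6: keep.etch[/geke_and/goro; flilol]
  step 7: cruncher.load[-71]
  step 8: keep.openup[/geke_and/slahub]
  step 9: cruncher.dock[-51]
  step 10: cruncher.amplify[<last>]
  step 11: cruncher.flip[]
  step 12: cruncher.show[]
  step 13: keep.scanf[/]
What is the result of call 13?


Answer: [geke_and/, lislim, vetrijis/, zuka/]

Derivation:
I invoke keep.etch with p: /geke_and/slahub, c: slafi, which returns created.
Invoking keep.newfold with p: /zuka, → ok.
Next I call keep.etch with p: /zuka/zihe, c: radu, and get created.
Using keep.expunge with p: /zuka: ToolError: not empty.
I run keep.etch with p: /lislim, c: hiz, which returns created.
Calling keep.etch with p: /geke_and/goro, c: flilol, and observe overwrote.
Next I call cruncher.load with x: -71, → -71.
I call keep.openup with p: /geke_and/slahub, → slafi.
Using cruncher.dock with x: -51, yielding -20.
Invoking cruncher.amplify with x: <last>, — result: 400.
Now I run cruncher.flip, yielding -400.
I run cruncher.show, → -400.
I try keep.scanf with p: /, which returns [geke_and/, lislim, vetrijis/, zuka/].


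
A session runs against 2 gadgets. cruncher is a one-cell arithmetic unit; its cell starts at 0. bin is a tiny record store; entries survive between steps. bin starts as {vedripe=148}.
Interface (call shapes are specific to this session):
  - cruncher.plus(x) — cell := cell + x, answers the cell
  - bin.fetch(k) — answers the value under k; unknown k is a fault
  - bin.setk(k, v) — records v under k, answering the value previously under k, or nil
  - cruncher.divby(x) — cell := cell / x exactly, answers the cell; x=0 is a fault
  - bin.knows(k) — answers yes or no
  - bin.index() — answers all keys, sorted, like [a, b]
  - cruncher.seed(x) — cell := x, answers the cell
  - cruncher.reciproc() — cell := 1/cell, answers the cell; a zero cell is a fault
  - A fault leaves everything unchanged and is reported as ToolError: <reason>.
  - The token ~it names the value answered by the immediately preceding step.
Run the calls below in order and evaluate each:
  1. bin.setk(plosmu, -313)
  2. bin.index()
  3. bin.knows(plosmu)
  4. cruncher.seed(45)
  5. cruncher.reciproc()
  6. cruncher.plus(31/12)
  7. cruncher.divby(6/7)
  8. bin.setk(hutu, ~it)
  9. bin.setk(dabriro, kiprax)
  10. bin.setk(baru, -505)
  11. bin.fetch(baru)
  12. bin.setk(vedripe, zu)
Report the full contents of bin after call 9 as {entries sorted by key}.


==> bin.setk(k=plosmu, v=-313)
<== nil
==> bin.index()
<== [plosmu, vedripe]
==> bin.knows(k=plosmu)
<== yes
==> cruncher.seed(x=45)
<== 45
==> cruncher.reciproc()
<== 1/45
==> cruncher.plus(x=31/12)
<== 469/180
==> cruncher.divby(x=6/7)
<== 3283/1080
==> bin.setk(k=hutu, v=~it)
<== nil
==> bin.setk(k=dabriro, v=kiprax)
<== nil
==> bin.setk(k=baru, v=-505)
<== nil
==> bin.fetch(k=baru)
<== -505
==> bin.setk(k=vedripe, v=zu)
<== 148

Answer: {dabriro=kiprax, hutu=3283/1080, plosmu=-313, vedripe=148}


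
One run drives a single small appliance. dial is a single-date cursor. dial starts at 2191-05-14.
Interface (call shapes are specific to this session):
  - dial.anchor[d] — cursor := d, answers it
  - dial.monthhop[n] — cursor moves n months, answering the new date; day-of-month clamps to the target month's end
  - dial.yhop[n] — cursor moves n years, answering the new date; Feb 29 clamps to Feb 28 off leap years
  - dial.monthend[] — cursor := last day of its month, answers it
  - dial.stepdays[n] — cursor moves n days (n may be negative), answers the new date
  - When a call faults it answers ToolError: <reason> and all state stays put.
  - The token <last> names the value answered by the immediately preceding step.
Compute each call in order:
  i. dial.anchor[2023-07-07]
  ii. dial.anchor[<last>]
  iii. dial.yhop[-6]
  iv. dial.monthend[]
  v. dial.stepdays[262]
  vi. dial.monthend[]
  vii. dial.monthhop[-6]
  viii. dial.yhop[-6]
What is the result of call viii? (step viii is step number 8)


I run dial.anchor(2023-07-07), → 2023-07-07.
Invoking dial.anchor(<last>), which returns 2023-07-07.
Then dial.yhop(-6), which returns 2017-07-07.
Calling dial.monthend(), → 2017-07-31.
Invoking dial.stepdays(262): 2018-04-19.
Next I call dial.monthend(), and get 2018-04-30.
Invoking dial.monthhop(-6), which returns 2017-10-30.
I use dial.yhop(-6), — result: 2011-10-30.

Answer: 2011-10-30


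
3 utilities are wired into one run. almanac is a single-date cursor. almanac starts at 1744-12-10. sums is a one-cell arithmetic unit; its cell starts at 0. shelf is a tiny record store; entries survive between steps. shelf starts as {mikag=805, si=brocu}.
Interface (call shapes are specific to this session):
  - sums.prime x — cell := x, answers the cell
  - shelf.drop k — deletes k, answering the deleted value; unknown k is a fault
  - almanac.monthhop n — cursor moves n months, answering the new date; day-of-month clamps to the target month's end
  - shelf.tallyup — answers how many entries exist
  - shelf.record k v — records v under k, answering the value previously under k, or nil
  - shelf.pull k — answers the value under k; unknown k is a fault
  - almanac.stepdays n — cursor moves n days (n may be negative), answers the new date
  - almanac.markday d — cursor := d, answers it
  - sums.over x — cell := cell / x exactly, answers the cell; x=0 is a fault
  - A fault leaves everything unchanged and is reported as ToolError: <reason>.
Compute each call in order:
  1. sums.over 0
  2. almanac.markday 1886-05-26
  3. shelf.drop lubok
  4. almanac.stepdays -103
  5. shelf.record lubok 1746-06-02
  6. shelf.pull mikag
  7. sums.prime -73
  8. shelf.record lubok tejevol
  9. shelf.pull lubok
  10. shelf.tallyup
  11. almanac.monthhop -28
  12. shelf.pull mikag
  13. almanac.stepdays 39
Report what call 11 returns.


Answer: 1883-10-12

Derivation:
I use over with x→0, → ToolError: division by zero.
Next I call markday with d→1886-05-26, giving 1886-05-26.
Using drop with k→lubok, giving ToolError: no such key lubok.
Now I run stepdays with n→-103, yielding 1886-02-12.
Now I run record with k→lubok, v→1746-06-02, and get nil.
Next I call pull with k→mikag, and observe 805.
Then prime with x→-73, which returns -73.
I use record with k→lubok, v→tejevol: 1746-06-02.
Using pull with k→lubok, giving tejevol.
Invoking tallyup, → 3.
I invoke monthhop with n→-28, and observe 1883-10-12.
Invoking pull with k→mikag, and get 805.
I try stepdays with n→39, which returns 1883-11-20.


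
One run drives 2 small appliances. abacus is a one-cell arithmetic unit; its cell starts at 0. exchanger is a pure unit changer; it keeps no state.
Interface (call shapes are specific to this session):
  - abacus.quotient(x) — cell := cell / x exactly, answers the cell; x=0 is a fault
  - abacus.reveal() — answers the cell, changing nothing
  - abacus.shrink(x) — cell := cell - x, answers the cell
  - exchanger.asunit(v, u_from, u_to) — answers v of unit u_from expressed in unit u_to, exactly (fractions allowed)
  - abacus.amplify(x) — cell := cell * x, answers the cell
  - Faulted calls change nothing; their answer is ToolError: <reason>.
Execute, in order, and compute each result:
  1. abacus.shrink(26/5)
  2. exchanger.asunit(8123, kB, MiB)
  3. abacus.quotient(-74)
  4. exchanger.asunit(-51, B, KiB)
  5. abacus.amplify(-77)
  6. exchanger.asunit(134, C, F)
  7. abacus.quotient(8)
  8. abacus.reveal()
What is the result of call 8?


Answer: -1001/1480

Derivation:
I call abacus.shrink on x→26/5, → -26/5.
I call exchanger.asunit on v→8123, u_from→kB, u_to→MiB, → 1015375/131072.
Next I call abacus.quotient on x→-74, — result: 13/185.
I invoke exchanger.asunit on v→-51, u_from→B, u_to→KiB, and get -51/1024.
Using abacus.amplify on x→-77, which returns -1001/185.
Now I run exchanger.asunit on v→134, u_from→C, u_to→F, yielding 1366/5.
Next I call abacus.quotient on x→8, and see -1001/1480.
Next I call abacus.reveal(), and see -1001/1480.


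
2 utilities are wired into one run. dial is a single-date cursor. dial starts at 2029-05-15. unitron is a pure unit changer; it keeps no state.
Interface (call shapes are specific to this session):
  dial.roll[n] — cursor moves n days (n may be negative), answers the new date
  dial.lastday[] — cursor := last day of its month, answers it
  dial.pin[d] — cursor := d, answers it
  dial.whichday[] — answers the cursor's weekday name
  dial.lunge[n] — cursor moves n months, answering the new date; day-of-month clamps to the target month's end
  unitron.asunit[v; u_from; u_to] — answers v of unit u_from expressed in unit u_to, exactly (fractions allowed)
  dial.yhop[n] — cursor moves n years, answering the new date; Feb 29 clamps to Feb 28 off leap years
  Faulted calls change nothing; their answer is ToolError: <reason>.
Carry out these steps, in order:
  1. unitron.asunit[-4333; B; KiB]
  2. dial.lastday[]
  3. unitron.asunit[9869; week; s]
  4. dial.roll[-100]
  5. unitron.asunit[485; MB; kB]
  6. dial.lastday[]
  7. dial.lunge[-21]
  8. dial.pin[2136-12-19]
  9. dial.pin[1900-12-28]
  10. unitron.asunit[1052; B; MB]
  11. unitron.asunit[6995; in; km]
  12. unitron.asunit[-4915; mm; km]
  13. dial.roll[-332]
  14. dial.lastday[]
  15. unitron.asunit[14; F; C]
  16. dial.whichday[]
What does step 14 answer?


Answer: 1900-01-31

Derivation:
Act: unitron.asunit[v→-4333; u_from→B; u_to→KiB]
Obs: -4333/1024
Act: dial.lastday[]
Obs: 2029-05-31
Act: unitron.asunit[v→9869; u_from→week; u_to→s]
Obs: 5968771200
Act: dial.roll[n→-100]
Obs: 2029-02-20
Act: unitron.asunit[v→485; u_from→MB; u_to→kB]
Obs: 485000
Act: dial.lastday[]
Obs: 2029-02-28
Act: dial.lunge[n→-21]
Obs: 2027-05-28
Act: dial.pin[d→2136-12-19]
Obs: 2136-12-19
Act: dial.pin[d→1900-12-28]
Obs: 1900-12-28
Act: unitron.asunit[v→1052; u_from→B; u_to→MB]
Obs: 263/250000
Act: unitron.asunit[v→6995; u_from→in; u_to→km]
Obs: 177673/1000000
Act: unitron.asunit[v→-4915; u_from→mm; u_to→km]
Obs: -983/200000
Act: dial.roll[n→-332]
Obs: 1900-01-30
Act: dial.lastday[]
Obs: 1900-01-31
Act: unitron.asunit[v→14; u_from→F; u_to→C]
Obs: -10
Act: dial.whichday[]
Obs: Wednesday


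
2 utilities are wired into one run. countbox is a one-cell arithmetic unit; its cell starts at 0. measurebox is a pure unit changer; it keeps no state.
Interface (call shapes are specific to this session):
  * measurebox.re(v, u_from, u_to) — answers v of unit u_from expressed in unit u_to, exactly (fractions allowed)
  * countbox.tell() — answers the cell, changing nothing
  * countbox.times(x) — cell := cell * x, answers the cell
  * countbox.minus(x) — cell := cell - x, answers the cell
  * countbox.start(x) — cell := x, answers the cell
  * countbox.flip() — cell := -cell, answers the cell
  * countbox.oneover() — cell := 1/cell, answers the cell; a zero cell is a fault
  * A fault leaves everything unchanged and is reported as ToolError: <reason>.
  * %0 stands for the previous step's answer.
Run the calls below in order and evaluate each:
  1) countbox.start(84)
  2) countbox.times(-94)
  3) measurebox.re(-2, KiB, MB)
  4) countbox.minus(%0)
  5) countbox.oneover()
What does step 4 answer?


Next I call countbox.start on x: 84, → 84.
I run countbox.times on x: -94, — result: -7896.
I try measurebox.re on v: -2, u_from: KiB, u_to: MB, and see -32/15625.
Then countbox.minus on x: %0, and observe -123374968/15625.
Using countbox.oneover, — result: -15625/123374968.

Answer: -123374968/15625


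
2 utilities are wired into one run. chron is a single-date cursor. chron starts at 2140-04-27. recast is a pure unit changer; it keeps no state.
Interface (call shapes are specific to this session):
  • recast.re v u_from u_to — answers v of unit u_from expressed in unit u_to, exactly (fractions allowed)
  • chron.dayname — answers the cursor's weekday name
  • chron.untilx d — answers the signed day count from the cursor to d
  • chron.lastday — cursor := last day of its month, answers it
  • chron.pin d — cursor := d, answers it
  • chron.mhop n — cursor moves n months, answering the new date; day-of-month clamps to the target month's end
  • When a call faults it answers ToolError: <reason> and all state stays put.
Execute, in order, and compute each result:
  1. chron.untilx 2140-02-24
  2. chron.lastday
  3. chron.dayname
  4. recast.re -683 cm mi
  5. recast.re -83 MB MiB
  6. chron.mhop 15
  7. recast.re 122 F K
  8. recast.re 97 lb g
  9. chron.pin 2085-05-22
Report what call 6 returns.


==> untilx(d='2140-02-24')
<== -63
==> lastday()
<== 2140-04-30
==> dayname()
<== Saturday
==> re(v='-683', u_from='cm', u_to='mi')
<== -3415/804672
==> re(v='-83', u_from='MB', u_to='MiB')
<== -1296875/16384
==> mhop(n='15')
<== 2141-07-30
==> re(v='122', u_from='F', u_to='K')
<== 6463/20
==> re(v='97', u_from='lb', u_to='g')
<== 4399845989/100000
==> pin(d='2085-05-22')
<== 2085-05-22

Answer: 2141-07-30


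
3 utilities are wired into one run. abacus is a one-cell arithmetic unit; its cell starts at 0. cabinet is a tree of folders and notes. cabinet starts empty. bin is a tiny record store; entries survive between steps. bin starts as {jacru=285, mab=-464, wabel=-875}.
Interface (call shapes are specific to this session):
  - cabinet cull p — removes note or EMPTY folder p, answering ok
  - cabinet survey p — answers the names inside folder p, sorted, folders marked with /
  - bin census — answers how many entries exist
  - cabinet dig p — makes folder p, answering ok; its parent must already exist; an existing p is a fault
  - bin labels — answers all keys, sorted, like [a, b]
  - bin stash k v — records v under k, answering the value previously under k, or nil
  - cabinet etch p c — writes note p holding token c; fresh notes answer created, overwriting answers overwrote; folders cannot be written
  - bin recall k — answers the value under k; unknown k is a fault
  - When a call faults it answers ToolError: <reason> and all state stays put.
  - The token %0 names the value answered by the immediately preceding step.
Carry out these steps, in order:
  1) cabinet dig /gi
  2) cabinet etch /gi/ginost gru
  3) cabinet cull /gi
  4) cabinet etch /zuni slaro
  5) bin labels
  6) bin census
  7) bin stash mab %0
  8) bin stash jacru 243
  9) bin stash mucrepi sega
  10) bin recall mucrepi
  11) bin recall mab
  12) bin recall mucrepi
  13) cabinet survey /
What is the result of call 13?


Answer: [gi/, zuni]

Derivation:
Next I call cabinet dig on p→/gi, yielding ok.
Invoking cabinet etch on p→/gi/ginost, c→gru, and get created.
I call cabinet cull on p→/gi, giving ToolError: not empty.
Calling cabinet etch on p→/zuni, c→slaro, — result: created.
Next I call bin labels(), and observe [jacru, mab, wabel].
I invoke bin census, yielding 3.
Then bin stash on k→mab, v→%0, giving -464.
Next I call bin stash on k→jacru, v→243, and observe 285.
Using bin stash on k→mucrepi, v→sega, — result: nil.
I try bin recall on k→mucrepi, which returns sega.
Calling bin recall on k→mab, yielding 3.
Calling bin recall on k→mucrepi, → sega.
Invoking cabinet survey on p→/, and get [gi/, zuni].


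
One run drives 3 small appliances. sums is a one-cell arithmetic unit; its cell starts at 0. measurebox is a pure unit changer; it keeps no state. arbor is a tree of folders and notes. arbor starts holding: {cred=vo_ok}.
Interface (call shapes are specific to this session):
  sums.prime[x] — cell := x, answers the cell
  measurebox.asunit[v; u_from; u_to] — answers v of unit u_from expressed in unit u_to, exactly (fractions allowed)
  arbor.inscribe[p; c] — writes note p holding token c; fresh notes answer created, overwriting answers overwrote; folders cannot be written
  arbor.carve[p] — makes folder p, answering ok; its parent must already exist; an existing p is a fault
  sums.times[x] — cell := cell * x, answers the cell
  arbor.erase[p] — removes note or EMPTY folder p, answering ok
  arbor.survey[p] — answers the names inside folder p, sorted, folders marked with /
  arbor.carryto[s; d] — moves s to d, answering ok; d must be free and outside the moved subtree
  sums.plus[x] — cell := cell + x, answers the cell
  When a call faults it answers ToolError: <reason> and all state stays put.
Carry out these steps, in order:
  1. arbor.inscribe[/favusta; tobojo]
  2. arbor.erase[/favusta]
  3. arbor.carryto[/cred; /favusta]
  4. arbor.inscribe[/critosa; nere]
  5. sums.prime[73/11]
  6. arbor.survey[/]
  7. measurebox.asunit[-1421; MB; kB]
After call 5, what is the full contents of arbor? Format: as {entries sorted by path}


Answer: {critosa=nere, favusta=vo_ok}

Derivation:
I use arbor.inscribe with p=/favusta, c=tobojo, and get created.
Using arbor.erase with p=/favusta: ok.
Next I call arbor.carryto with s=/cred, d=/favusta, and get ok.
Next I call arbor.inscribe with p=/critosa, c=nere, giving created.
I call sums.prime with x=73/11, and see 73/11.
Then arbor.survey with p=/, and observe [critosa, favusta].
I run measurebox.asunit with v=-1421, u_from=MB, u_to=kB, which returns -1421000.


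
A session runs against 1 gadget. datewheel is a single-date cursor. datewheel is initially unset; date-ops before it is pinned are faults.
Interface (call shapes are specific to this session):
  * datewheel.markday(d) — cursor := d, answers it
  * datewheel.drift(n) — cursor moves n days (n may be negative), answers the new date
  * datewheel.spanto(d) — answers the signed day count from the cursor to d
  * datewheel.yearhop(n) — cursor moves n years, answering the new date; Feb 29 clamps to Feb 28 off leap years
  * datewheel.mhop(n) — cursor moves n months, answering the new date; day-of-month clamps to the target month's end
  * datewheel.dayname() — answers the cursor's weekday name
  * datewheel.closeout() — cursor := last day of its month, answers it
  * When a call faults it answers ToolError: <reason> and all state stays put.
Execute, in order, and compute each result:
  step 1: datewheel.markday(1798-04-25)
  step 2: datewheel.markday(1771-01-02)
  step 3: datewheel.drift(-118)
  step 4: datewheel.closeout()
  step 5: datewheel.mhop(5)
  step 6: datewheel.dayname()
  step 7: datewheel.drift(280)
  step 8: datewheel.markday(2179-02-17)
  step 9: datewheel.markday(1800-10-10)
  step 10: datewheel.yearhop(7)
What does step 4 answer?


Answer: 1770-09-30

Derivation:
Then markday passing d='1798-04-25', and see 1798-04-25.
I invoke markday passing d='1771-01-02', and see 1771-01-02.
Next I call drift passing n='-118': 1770-09-06.
I use closeout(), and observe 1770-09-30.
Calling mhop passing n='5', and observe 1771-02-28.
I call dayname, and observe Thursday.
Invoking drift passing n='280', and get 1771-12-05.
Using markday passing d='2179-02-17', and see 2179-02-17.
Now I run markday passing d='1800-10-10', giving 1800-10-10.
Now I run yearhop passing n='7', yielding 1807-10-10.


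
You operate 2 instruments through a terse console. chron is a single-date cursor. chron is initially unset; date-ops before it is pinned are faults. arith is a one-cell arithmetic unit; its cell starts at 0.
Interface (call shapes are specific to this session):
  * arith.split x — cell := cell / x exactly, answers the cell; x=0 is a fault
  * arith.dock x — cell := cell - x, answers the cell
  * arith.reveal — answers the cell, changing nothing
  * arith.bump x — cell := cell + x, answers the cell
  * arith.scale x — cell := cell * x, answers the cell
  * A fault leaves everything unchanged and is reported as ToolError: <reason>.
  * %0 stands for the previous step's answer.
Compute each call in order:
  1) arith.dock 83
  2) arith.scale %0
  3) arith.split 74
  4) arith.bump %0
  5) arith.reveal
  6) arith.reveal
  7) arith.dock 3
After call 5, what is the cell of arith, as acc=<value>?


Answer: acc=6889/37

Derivation:
I run arith.dock using 83, which returns -83.
Now I run arith.scale using %0: 6889.
Now I run arith.split using 74, giving 6889/74.
Using arith.bump using %0, giving 6889/37.
I run arith.reveal(): 6889/37.
I run arith.reveal(), → 6889/37.
Then arith.dock using 3, which returns 6778/37.


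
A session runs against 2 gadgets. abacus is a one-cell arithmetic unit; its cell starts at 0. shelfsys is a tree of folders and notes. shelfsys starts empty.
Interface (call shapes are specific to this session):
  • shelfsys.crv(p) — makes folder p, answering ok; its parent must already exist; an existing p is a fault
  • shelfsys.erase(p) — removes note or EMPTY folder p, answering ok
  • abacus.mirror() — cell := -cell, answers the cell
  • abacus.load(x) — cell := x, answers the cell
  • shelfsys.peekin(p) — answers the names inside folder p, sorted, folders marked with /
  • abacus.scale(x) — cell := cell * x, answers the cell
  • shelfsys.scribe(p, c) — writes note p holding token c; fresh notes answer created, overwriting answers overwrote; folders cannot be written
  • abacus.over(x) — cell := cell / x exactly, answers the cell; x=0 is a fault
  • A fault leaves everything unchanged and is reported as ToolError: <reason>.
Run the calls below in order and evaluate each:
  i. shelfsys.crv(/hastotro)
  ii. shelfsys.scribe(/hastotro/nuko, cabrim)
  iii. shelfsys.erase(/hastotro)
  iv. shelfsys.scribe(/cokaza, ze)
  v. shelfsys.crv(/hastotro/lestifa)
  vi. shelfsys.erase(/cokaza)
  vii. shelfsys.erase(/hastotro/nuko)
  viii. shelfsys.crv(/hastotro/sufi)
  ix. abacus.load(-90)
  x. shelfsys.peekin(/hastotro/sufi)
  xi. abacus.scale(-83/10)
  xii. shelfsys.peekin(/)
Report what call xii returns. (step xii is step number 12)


Step: shelfsys.crv[p→/hastotro]
Result: ok
Step: shelfsys.scribe[p→/hastotro/nuko; c→cabrim]
Result: created
Step: shelfsys.erase[p→/hastotro]
Result: ToolError: not empty
Step: shelfsys.scribe[p→/cokaza; c→ze]
Result: created
Step: shelfsys.crv[p→/hastotro/lestifa]
Result: ok
Step: shelfsys.erase[p→/cokaza]
Result: ok
Step: shelfsys.erase[p→/hastotro/nuko]
Result: ok
Step: shelfsys.crv[p→/hastotro/sufi]
Result: ok
Step: abacus.load[x→-90]
Result: -90
Step: shelfsys.peekin[p→/hastotro/sufi]
Result: []
Step: abacus.scale[x→-83/10]
Result: 747
Step: shelfsys.peekin[p→/]
Result: [hastotro/]

Answer: [hastotro/]


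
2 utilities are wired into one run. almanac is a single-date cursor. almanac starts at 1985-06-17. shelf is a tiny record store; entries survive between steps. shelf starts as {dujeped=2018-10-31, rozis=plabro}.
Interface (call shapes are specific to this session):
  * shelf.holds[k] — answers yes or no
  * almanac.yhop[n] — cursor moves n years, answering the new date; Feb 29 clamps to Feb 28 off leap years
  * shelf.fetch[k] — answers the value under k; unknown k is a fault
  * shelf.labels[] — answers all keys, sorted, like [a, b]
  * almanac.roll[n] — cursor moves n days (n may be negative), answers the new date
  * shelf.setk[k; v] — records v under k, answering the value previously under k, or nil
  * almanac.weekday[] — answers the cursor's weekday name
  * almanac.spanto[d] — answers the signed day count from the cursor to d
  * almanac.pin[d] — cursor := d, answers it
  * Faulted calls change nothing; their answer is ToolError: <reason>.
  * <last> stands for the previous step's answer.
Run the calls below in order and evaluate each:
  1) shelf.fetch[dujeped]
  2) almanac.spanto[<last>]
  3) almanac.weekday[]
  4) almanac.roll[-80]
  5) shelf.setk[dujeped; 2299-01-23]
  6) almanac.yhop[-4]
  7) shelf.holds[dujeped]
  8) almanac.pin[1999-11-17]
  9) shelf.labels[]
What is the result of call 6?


Invoking shelf.fetch(dujeped): 2018-10-31.
I run almanac.spanto(<last>), and see 12189.
Then almanac.weekday(), which returns Monday.
I call almanac.roll(-80), yielding 1985-03-29.
Now I run shelf.setk(dujeped, 2299-01-23), and observe 2018-10-31.
Invoking almanac.yhop(-4), yielding 1981-03-29.
Calling shelf.holds(dujeped), — result: yes.
Using almanac.pin(1999-11-17), and observe 1999-11-17.
Using shelf.labels(), and get [dujeped, rozis].

Answer: 1981-03-29


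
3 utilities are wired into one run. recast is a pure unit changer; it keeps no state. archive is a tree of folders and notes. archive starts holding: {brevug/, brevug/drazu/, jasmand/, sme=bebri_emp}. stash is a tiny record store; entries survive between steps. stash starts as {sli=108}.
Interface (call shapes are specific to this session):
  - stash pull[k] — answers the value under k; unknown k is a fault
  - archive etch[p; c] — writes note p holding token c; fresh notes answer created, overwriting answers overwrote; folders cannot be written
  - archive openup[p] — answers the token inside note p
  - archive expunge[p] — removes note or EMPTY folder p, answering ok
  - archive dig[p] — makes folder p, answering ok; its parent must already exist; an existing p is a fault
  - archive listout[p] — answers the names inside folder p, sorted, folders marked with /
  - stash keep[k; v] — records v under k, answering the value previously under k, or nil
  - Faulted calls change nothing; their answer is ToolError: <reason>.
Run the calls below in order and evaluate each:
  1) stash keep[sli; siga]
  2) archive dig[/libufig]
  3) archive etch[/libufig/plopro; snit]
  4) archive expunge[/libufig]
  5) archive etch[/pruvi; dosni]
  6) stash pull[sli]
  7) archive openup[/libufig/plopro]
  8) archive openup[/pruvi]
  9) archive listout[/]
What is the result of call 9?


-- stash keep(k→sli, v→siga) == 108
-- archive dig(p→/libufig) == ok
-- archive etch(p→/libufig/plopro, c→snit) == created
-- archive expunge(p→/libufig) == ToolError: not empty
-- archive etch(p→/pruvi, c→dosni) == created
-- stash pull(k→sli) == siga
-- archive openup(p→/libufig/plopro) == snit
-- archive openup(p→/pruvi) == dosni
-- archive listout(p→/) == [brevug/, jasmand/, libufig/, pruvi, sme]

Answer: [brevug/, jasmand/, libufig/, pruvi, sme]


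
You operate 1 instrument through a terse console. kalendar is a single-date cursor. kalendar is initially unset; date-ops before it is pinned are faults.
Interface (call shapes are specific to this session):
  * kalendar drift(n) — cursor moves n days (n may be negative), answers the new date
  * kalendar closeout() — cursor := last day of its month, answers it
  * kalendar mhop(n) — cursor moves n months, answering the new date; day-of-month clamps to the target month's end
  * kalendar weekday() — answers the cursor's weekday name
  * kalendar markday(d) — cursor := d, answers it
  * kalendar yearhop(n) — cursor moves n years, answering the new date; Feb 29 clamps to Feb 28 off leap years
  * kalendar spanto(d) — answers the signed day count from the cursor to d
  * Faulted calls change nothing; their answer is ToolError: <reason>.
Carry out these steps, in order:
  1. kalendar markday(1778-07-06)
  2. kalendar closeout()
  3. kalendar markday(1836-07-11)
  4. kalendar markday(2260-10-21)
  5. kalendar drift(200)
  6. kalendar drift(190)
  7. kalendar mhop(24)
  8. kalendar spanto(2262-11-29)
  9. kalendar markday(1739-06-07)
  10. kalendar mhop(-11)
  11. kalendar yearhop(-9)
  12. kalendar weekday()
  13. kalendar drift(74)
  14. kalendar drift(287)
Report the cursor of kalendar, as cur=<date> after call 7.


Answer: cur=2263-11-15

Derivation:
→ kalendar markday(d: 1778-07-06)
← 1778-07-06
→ kalendar closeout()
← 1778-07-31
→ kalendar markday(d: 1836-07-11)
← 1836-07-11
→ kalendar markday(d: 2260-10-21)
← 2260-10-21
→ kalendar drift(n: 200)
← 2261-05-09
→ kalendar drift(n: 190)
← 2261-11-15
→ kalendar mhop(n: 24)
← 2263-11-15
→ kalendar spanto(d: 2262-11-29)
← -351
→ kalendar markday(d: 1739-06-07)
← 1739-06-07
→ kalendar mhop(n: -11)
← 1738-07-07
→ kalendar yearhop(n: -9)
← 1729-07-07
→ kalendar weekday()
← Thursday
→ kalendar drift(n: 74)
← 1729-09-19
→ kalendar drift(n: 287)
← 1730-07-03


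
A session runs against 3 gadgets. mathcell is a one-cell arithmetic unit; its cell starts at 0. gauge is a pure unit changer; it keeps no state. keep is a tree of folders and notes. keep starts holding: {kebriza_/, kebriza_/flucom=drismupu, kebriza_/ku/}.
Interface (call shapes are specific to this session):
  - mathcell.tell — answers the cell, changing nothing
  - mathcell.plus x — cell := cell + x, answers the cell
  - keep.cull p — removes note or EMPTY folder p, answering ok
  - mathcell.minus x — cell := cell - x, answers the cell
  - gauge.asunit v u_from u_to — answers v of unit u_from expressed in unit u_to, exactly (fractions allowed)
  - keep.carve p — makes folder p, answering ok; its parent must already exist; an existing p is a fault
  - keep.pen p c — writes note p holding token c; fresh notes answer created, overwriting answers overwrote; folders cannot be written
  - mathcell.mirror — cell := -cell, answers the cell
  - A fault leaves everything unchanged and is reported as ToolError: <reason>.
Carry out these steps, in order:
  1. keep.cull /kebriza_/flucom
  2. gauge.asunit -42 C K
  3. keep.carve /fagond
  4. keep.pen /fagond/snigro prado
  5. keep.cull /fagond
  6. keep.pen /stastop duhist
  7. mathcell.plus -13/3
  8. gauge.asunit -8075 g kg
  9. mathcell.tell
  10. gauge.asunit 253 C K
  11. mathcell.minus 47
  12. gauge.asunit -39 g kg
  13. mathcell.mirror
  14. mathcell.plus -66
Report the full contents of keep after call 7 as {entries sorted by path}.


Answer: {fagond/, fagond/snigro=prado, kebriza_/, kebriza_/ku/, stastop=duhist}

Derivation:
Now I run keep.cull using p: /kebriza_/flucom, and get ok.
Using gauge.asunit using v: -42, u_from: C, u_to: K, giving 4623/20.
I use keep.carve using p: /fagond, — result: ok.
Calling keep.pen using p: /fagond/snigro, c: prado, giving created.
I run keep.cull using p: /fagond, — result: ToolError: not empty.
I use keep.pen using p: /stastop, c: duhist, which returns created.
I call mathcell.plus using x: -13/3, giving -13/3.
Then gauge.asunit using v: -8075, u_from: g, u_to: kg, — result: -323/40.
I invoke mathcell.tell, and get -13/3.
I try gauge.asunit using v: 253, u_from: C, u_to: K: 10523/20.
I invoke mathcell.minus using x: 47, → -154/3.
Using gauge.asunit using v: -39, u_from: g, u_to: kg, and see -39/1000.
Using mathcell.mirror, which returns 154/3.
Using mathcell.plus using x: -66: -44/3.


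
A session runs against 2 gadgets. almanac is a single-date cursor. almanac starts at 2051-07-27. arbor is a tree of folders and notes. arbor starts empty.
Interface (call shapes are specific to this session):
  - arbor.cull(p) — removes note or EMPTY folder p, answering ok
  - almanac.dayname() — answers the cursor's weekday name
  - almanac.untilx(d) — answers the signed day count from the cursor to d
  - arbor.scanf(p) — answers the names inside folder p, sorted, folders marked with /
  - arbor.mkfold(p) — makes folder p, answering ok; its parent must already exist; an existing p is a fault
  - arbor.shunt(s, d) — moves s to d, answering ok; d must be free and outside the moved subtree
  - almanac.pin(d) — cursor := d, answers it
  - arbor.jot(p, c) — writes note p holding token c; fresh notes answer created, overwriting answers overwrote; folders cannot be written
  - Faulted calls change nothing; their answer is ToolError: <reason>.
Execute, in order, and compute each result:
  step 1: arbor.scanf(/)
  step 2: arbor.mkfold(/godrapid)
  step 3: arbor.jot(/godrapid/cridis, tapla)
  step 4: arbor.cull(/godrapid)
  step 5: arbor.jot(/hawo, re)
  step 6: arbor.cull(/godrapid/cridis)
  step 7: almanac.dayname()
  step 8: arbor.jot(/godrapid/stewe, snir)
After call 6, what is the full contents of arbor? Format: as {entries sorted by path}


Answer: {godrapid/, hawo=re}

Derivation:
Step: arbor.scanf[p=/]
Result: []
Step: arbor.mkfold[p=/godrapid]
Result: ok
Step: arbor.jot[p=/godrapid/cridis; c=tapla]
Result: created
Step: arbor.cull[p=/godrapid]
Result: ToolError: not empty
Step: arbor.jot[p=/hawo; c=re]
Result: created
Step: arbor.cull[p=/godrapid/cridis]
Result: ok
Step: almanac.dayname[]
Result: Thursday
Step: arbor.jot[p=/godrapid/stewe; c=snir]
Result: created


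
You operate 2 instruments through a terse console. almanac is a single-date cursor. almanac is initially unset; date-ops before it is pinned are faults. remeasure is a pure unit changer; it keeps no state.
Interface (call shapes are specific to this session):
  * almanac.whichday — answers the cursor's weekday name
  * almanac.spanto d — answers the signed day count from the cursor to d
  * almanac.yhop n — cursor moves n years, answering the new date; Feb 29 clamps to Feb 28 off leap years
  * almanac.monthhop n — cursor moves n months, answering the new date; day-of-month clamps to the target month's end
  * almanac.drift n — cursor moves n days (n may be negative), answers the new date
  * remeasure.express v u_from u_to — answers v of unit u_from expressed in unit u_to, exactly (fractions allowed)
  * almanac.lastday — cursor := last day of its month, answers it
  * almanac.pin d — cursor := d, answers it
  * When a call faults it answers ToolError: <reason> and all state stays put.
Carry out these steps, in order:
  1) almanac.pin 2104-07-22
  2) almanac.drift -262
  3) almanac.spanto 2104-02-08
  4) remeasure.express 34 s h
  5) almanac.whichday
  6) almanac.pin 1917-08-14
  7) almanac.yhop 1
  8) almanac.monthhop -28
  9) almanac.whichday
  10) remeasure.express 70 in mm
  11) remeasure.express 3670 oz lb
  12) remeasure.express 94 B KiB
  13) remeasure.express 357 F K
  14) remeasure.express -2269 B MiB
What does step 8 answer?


-> pin(d→2104-07-22)
<- 2104-07-22
-> drift(n→-262)
<- 2103-11-03
-> spanto(d→2104-02-08)
<- 97
-> express(v→34, u_from→s, u_to→h)
<- 17/1800
-> whichday()
<- Saturday
-> pin(d→1917-08-14)
<- 1917-08-14
-> yhop(n→1)
<- 1918-08-14
-> monthhop(n→-28)
<- 1916-04-14
-> whichday()
<- Friday
-> express(v→70, u_from→in, u_to→mm)
<- 1778
-> express(v→3670, u_from→oz, u_to→lb)
<- 1835/8
-> express(v→94, u_from→B, u_to→KiB)
<- 47/512
-> express(v→357, u_from→F, u_to→K)
<- 81667/180
-> express(v→-2269, u_from→B, u_to→MiB)
<- -2269/1048576

Answer: 1916-04-14


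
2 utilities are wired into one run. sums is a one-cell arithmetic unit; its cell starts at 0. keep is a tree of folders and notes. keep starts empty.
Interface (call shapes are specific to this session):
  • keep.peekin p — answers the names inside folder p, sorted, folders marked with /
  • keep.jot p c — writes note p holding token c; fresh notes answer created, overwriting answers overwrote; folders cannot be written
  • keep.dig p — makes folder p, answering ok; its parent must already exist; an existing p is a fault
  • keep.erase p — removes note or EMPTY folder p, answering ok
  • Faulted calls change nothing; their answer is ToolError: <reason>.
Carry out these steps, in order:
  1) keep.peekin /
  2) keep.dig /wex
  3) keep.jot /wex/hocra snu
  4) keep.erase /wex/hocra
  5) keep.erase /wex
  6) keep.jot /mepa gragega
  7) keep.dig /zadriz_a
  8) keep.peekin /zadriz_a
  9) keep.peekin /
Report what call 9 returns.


Answer: [mepa, zadriz_a/]

Derivation:
// keep.peekin(p='/') -> []
// keep.dig(p='/wex') -> ok
// keep.jot(p='/wex/hocra', c='snu') -> created
// keep.erase(p='/wex/hocra') -> ok
// keep.erase(p='/wex') -> ok
// keep.jot(p='/mepa', c='gragega') -> created
// keep.dig(p='/zadriz_a') -> ok
// keep.peekin(p='/zadriz_a') -> []
// keep.peekin(p='/') -> [mepa, zadriz_a/]


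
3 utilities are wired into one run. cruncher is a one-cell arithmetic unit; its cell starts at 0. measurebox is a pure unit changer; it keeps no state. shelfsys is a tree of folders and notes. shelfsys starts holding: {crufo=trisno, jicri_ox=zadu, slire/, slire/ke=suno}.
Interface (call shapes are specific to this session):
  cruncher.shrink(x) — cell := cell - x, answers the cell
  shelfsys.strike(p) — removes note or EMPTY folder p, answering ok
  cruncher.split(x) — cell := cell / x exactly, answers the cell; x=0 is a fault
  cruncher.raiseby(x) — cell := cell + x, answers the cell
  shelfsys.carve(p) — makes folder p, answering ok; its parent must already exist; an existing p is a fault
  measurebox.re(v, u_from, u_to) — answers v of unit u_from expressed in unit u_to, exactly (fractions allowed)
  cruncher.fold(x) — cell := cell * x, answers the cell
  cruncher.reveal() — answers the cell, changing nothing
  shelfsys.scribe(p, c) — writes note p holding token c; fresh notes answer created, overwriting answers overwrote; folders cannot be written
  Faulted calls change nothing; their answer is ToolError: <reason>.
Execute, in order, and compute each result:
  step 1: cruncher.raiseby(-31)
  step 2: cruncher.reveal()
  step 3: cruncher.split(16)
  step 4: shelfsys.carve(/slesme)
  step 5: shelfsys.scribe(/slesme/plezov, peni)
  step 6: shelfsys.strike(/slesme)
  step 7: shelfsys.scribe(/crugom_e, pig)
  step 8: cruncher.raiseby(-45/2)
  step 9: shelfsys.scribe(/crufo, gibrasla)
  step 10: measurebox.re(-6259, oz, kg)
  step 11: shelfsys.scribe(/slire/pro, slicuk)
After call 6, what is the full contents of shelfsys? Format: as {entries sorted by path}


Answer: {crufo=trisno, jicri_ox=zadu, slesme/, slesme/plezov=peni, slire/, slire/ke=suno}

Derivation:
[in] cruncher.raiseby x=-31
= -31
[in] cruncher.reveal
= -31
[in] cruncher.split x=16
= -31/16
[in] shelfsys.carve p=/slesme
= ok
[in] shelfsys.scribe p=/slesme/plezov c=peni
= created
[in] shelfsys.strike p=/slesme
= ToolError: not empty
[in] shelfsys.scribe p=/crugom_e c=pig
= created
[in] cruncher.raiseby x=-45/2
= -391/16
[in] shelfsys.scribe p=/crufo c=gibrasla
= overwrote
[in] measurebox.re v=-6259 u_from=oz u_to=kg
= -283903464383/1600000000
[in] shelfsys.scribe p=/slire/pro c=slicuk
= created


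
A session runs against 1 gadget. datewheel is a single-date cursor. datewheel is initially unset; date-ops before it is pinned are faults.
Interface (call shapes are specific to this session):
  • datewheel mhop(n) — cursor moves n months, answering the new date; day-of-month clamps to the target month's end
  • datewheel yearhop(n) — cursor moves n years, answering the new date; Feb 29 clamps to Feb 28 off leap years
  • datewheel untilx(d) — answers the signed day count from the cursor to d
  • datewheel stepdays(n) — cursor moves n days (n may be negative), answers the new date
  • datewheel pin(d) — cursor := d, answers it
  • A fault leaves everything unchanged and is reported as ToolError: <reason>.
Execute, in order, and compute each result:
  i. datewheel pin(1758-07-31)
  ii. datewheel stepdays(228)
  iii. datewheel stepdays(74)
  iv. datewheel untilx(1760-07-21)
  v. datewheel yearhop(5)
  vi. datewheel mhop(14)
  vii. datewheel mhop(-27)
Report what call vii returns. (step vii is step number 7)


Calling datewheel pin using d: 1758-07-31, and see 1758-07-31.
I invoke datewheel stepdays using n: 228, yielding 1759-03-16.
Next I call datewheel stepdays using n: 74, giving 1759-05-29.
I invoke datewheel untilx using d: 1760-07-21, and see 419.
Then datewheel yearhop using n: 5, and observe 1764-05-29.
Invoking datewheel mhop using n: 14, → 1765-07-29.
I try datewheel mhop using n: -27, giving 1763-04-29.

Answer: 1763-04-29
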